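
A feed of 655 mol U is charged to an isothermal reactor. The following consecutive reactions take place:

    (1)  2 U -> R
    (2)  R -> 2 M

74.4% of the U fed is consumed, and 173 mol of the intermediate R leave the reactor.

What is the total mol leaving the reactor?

Conversion of U: U consumed = 2ξ₁ = 0.744 × 655 → ξ₁ = 243.7 mol.
R balance: n_R = 0 + 1ξ₁ − 1ξ₂ = 173 → ξ₂ = (1·243.7 − 173)/1 = 70.66 mol.
Outlet amounts (n = n₀ + Σ ν·ξ):
  U: 655 − 2(243.7) = 167.7
  R: 0 + 1(243.7) − 1(70.66) = 173
  M: 0 + 2(70.66) = 141.3
Total out = 167.7 + 173 + 141.3 = 482 mol.

482 mol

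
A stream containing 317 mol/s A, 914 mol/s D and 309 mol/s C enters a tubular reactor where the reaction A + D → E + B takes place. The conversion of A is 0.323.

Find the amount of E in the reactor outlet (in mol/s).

102 mol/s

A reacted = 0.323 × 317 = 102.4 mol/s; ν_A = −1, so ξ = 102.4/1 = 102.4 mol/s.
Outlet amounts (n = n₀ + ν ξ):
  A: 317 − 1(102.4) = 214.6
  D: 914 − 1(102.4) = 811.6
  E: 0 + 1(102.4) = 102.4
  B: 0 + 1(102.4) = 102.4
  C: 309 (inert)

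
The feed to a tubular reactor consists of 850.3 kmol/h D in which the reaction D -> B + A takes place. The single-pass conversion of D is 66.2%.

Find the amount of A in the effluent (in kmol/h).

563 kmol/h

D reacted = 0.662 × 850.3 = 562.9 kmol/h; ν_D = −1, so ξ = 562.9/1 = 562.9 kmol/h.
Outlet amounts (n = n₀ + ν ξ):
  D: 850.3 − 1(562.9) = 287.4
  B: 0 + 1(562.9) = 562.9
  A: 0 + 1(562.9) = 562.9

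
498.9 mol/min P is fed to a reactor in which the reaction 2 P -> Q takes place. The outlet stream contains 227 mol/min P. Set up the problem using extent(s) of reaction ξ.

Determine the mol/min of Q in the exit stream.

For P: n = n₀ − 2ξ → 227 = 498.9 − 2ξ, giving ξ = 135.9 mol/min.
Outlet amounts (n = n₀ + ν ξ):
  P: 498.9 − 2(135.9) = 227
  Q: 0 + 1(135.9) = 135.9

136 mol/min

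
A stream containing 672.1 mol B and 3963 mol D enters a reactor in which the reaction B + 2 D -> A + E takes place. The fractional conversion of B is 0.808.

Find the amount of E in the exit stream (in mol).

543 mol

B reacted = 0.808 × 672.1 = 543.1 mol; ν_B = −1, so ξ = 543.1/1 = 543.1 mol.
Outlet amounts (n = n₀ + ν ξ):
  B: 672.1 − 1(543.1) = 129
  D: 3963 − 2(543.1) = 2877
  A: 0 + 1(543.1) = 543.1
  E: 0 + 1(543.1) = 543.1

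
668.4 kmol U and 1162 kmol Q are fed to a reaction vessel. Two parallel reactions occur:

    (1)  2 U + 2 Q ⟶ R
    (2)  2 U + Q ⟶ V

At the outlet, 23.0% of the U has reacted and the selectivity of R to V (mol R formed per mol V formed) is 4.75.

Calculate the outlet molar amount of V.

Conversion of U: U consumed = 0.23 × 668.4 = 153.7 kmol = 2ξ₁ + 2ξ₂.
Selectivity: 1ξ₁ / (1ξ₂) = 4.75 → ξ₁ = 4.75 ξ₂.
Substitute: (2·4.75 + 2) ξ₂ = 153.7 → ξ₂ = 13.37 kmol, ξ₁ = 63.5 kmol.
Outlet amounts (n = n₀ + Σ ν·ξ):
  U: 668.4 − 2(63.5) − 2(13.37) = 514.7
  Q: 1162 − 2(63.5) − 1(13.37) = 1022
  R: 0 + 1(63.5) = 63.5
  V: 0 + 1(13.37) = 13.37

13.4 kmol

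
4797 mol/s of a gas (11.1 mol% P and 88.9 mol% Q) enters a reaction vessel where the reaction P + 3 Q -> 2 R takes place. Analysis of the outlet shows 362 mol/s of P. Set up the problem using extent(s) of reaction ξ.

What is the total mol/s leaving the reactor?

For P: n = n₀ − 1ξ → 362 = 532.5 − 1ξ, giving ξ = 170.5 mol/s.
Outlet amounts (n = n₀ + ν ξ):
  P: 532.5 − 1(170.5) = 362
  Q: 4265 − 3(170.5) = 3753
  R: 0 + 2(170.5) = 340.9
Total out = 362 + 3753 + 340.9 = 4456 mol/s.

4460 mol/s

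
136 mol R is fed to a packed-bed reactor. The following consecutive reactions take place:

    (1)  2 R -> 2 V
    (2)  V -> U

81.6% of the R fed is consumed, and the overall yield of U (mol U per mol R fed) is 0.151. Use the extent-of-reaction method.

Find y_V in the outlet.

Conversion of R: R consumed = 2ξ₁ = 0.816 × 136 → ξ₁ = 55.49 mol.
Yield of U: 1ξ₂ / 136 = 0.151 → ξ₂ = 20.54 mol.
Outlet amounts (n = n₀ + Σ ν·ξ):
  R: 136 − 2(55.49) = 25.02
  V: 0 + 2(55.49) − 1(20.54) = 90.44
  U: 0 + 1(20.54) = 20.54
Total out = 136 mol; y_V = 90.44 / 136 = 0.665.

0.665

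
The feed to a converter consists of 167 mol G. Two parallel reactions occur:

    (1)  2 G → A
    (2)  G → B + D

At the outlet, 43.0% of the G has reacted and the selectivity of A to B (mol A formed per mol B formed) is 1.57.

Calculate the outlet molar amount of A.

27.2 mol

Conversion of G: G consumed = 0.43 × 167 = 71.81 mol = 2ξ₁ + 1ξ₂.
Selectivity: 1ξ₁ / (1ξ₂) = 1.57 → ξ₁ = 1.57 ξ₂.
Substitute: (2·1.57 + 1) ξ₂ = 71.81 → ξ₂ = 17.35 mol, ξ₁ = 27.23 mol.
Outlet amounts (n = n₀ + Σ ν·ξ):
  G: 167 − 2(27.23) − 1(17.35) = 95.19
  A: 0 + 1(27.23) = 27.23
  B: 0 + 1(17.35) = 17.35
  D: 0 + 1(17.35) = 17.35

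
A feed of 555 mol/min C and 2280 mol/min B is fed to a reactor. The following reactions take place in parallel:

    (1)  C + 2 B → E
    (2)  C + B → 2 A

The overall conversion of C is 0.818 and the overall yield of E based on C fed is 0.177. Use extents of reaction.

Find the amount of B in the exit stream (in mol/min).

Yield of E: 1ξ₁ / 555 = 0.177 → ξ₁ = 98.23 mol/min.
Conversion of C: 1ξ₁ + 1ξ₂ = 0.818 × 555 = 454 → ξ₂ = 355.8 mol/min.
Outlet amounts (n = n₀ + Σ ν·ξ):
  C: 555 − 1(98.23) − 1(355.8) = 101
  B: 2280 − 2(98.23) − 1(355.8) = 1728
  E: 0 + 1(98.23) = 98.23
  A: 0 + 2(355.8) = 711.5

1730 mol/min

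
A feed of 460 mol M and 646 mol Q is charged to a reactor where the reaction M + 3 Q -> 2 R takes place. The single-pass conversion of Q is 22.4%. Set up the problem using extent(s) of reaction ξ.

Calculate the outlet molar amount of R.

96.5 mol

Q reacted = 0.224 × 646 = 144.7 mol; ν_Q = −3, so ξ = 144.7/3 = 48.23 mol.
Outlet amounts (n = n₀ + ν ξ):
  M: 460 − 1(48.23) = 411.8
  Q: 646 − 3(48.23) = 501.3
  R: 0 + 2(48.23) = 96.47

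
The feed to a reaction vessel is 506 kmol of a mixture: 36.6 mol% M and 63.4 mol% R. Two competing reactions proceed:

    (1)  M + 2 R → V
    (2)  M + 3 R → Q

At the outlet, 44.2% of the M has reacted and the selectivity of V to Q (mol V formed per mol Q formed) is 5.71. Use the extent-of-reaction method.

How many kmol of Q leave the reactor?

Conversion of M: M consumed = 0.442 × 185.2 = 81.86 kmol = 1ξ₁ + 1ξ₂.
Selectivity: 1ξ₁ / (1ξ₂) = 5.71 → ξ₁ = 5.71 ξ₂.
Substitute: (1·5.71 + 1) ξ₂ = 81.86 → ξ₂ = 12.2 kmol, ξ₁ = 69.66 kmol.
Outlet amounts (n = n₀ + Σ ν·ξ):
  M: 185.2 − 1(69.66) − 1(12.2) = 103.3
  R: 320.8 − 2(69.66) − 3(12.2) = 144.9
  V: 0 + 1(69.66) = 69.66
  Q: 0 + 1(12.2) = 12.2

12.2 kmol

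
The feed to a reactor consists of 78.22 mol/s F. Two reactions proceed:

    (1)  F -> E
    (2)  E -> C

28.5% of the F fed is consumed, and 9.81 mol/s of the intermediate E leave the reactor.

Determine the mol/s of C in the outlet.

Conversion of F: F consumed = 1ξ₁ = 0.285 × 78.22 → ξ₁ = 22.29 mol/s.
E balance: n_E = 0 + 1ξ₁ − 1ξ₂ = 9.81 → ξ₂ = (1·22.29 − 9.81)/1 = 12.48 mol/s.
Outlet amounts (n = n₀ + Σ ν·ξ):
  F: 78.22 − 1(22.29) = 55.93
  E: 0 + 1(22.29) − 1(12.48) = 9.81
  C: 0 + 1(12.48) = 12.48

12.5 mol/s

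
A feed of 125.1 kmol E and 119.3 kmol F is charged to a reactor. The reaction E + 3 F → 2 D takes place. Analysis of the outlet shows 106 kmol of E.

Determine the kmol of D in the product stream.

For E: n = n₀ − 1ξ → 106 = 125.1 − 1ξ, giving ξ = 19.1 kmol.
Outlet amounts (n = n₀ + ν ξ):
  E: 125.1 − 1(19.1) = 106
  F: 119.3 − 3(19.1) = 62
  D: 0 + 2(19.1) = 38.2

38.2 kmol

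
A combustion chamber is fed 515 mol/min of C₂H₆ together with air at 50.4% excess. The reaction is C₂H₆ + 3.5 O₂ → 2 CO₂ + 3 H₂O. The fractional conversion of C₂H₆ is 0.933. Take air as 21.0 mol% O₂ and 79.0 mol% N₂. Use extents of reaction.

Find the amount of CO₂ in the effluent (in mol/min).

Stoichiometric O₂ = 3.5 × 515 = 1802 mol/min; O₂ fed = 1802 × 1.504 = 2711 mol/min.
N₂ fed = 2711 × 79/21 = 10200 mol/min.
Fuel reacted = 0.933 × 515 → ξ = 480.5 mol/min.
Outlet (n = n₀ + ν ξ):
  C₂H₆: 515 − 1(480.5) = 34.5
  O₂: 2711 − 3.5(480.5) = 1029
  N₂: 10200 (inert)
  CO₂: 0 + 2(480.5) = 961
  H₂O: 0 + 3(480.5) = 1441

961 mol/min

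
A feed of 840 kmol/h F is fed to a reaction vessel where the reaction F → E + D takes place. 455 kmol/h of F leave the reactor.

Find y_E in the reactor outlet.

For F: n = n₀ − 1ξ → 455 = 840 − 1ξ, giving ξ = 385 kmol/h.
Outlet amounts (n = n₀ + ν ξ):
  F: 840 − 1(385) = 455
  E: 0 + 1(385) = 385
  D: 0 + 1(385) = 385
Total out = 1225 kmol/h; y_E = 385 / 1225 = 0.3143.

0.314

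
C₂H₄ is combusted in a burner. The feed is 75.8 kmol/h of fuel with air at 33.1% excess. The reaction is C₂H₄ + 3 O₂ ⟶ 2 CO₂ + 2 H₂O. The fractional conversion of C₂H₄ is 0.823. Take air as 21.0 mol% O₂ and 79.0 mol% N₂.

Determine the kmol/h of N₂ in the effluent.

Stoichiometric O₂ = 3 × 75.8 = 227.4 kmol/h; O₂ fed = 227.4 × 1.331 = 302.7 kmol/h.
N₂ fed = 302.7 × 79/21 = 1139 kmol/h.
Fuel reacted = 0.823 × 75.8 → ξ = 62.38 kmol/h.
Outlet (n = n₀ + ν ξ):
  C₂H₄: 75.8 − 1(62.38) = 13.42
  O₂: 302.7 − 3(62.38) = 115.5
  N₂: 1139 (inert)
  CO₂: 0 + 2(62.38) = 124.8
  H₂O: 0 + 2(62.38) = 124.8

1140 kmol/h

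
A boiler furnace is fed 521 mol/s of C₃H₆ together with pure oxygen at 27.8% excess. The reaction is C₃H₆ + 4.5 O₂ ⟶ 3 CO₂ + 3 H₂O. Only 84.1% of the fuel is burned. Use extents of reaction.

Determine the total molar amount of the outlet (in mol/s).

3740 mol/s

Stoichiometric O₂ = 4.5 × 521 = 2344 mol/s; O₂ fed = 2344 × 1.278 = 2996 mol/s.
Fuel reacted = 0.841 × 521 → ξ = 438.2 mol/s.
Outlet (n = n₀ + ν ξ):
  C₃H₆: 521 − 1(438.2) = 82.84
  O₂: 2996 − 4.5(438.2) = 1025
  CO₂: 0 + 3(438.2) = 1314
  H₂O: 0 + 3(438.2) = 1314
Total out = 82.84 + 1025 + 1314 + 1314 = 3736 mol/s.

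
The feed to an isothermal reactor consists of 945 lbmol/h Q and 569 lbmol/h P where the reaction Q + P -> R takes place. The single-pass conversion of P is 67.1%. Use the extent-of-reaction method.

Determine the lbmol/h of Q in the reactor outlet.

P reacted = 0.671 × 569 = 381.8 lbmol/h; ν_P = −1, so ξ = 381.8/1 = 381.8 lbmol/h.
Outlet amounts (n = n₀ + ν ξ):
  Q: 945 − 1(381.8) = 563.2
  P: 569 − 1(381.8) = 187.2
  R: 0 + 1(381.8) = 381.8

563 lbmol/h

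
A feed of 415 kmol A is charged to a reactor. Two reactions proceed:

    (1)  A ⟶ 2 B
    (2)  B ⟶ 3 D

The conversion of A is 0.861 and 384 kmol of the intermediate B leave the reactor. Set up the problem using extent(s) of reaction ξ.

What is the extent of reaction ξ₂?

ξ₂ = 331 kmol

Conversion of A: A consumed = 1ξ₁ = 0.861 × 415 → ξ₁ = 357.3 kmol.
B balance: n_B = 0 + 2ξ₁ − 1ξ₂ = 384 → ξ₂ = (2·357.3 − 384)/1 = 330.6 kmol.
Outlet amounts (n = n₀ + Σ ν·ξ):
  A: 415 − 1(357.3) = 57.69
  B: 0 + 2(357.3) − 1(330.6) = 384
  D: 0 + 3(330.6) = 991.9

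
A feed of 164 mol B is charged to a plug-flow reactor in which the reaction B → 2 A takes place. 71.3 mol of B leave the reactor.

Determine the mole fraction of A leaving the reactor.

For B: n = n₀ − 1ξ → 71.3 = 164 − 1ξ, giving ξ = 92.7 mol.
Outlet amounts (n = n₀ + ν ξ):
  B: 164 − 1(92.7) = 71.3
  A: 0 + 2(92.7) = 185.4
Total out = 256.7 mol; y_A = 185.4 / 256.7 = 0.7222.

0.722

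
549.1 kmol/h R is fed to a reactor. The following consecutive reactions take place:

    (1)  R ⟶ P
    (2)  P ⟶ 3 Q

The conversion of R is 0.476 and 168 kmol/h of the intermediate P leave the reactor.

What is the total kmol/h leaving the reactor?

736 kmol/h

Conversion of R: R consumed = 1ξ₁ = 0.476 × 549.1 → ξ₁ = 261.4 kmol/h.
P balance: n_P = 0 + 1ξ₁ − 1ξ₂ = 168 → ξ₂ = (1·261.4 − 168)/1 = 93.37 kmol/h.
Outlet amounts (n = n₀ + Σ ν·ξ):
  R: 549.1 − 1(261.4) = 287.7
  P: 0 + 1(261.4) − 1(93.37) = 168
  Q: 0 + 3(93.37) = 280.1
Total out = 287.7 + 168 + 280.1 = 735.8 kmol/h.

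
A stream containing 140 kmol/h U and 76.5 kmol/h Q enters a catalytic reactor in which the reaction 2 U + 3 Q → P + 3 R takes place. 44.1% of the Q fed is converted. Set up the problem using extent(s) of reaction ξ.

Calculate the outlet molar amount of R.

Q reacted = 0.441 × 76.5 = 33.74 kmol/h; ν_Q = −3, so ξ = 33.74/3 = 11.25 kmol/h.
Outlet amounts (n = n₀ + ν ξ):
  U: 140 − 2(11.25) = 117.5
  Q: 76.5 − 3(11.25) = 42.76
  P: 0 + 1(11.25) = 11.25
  R: 0 + 3(11.25) = 33.74

33.7 kmol/h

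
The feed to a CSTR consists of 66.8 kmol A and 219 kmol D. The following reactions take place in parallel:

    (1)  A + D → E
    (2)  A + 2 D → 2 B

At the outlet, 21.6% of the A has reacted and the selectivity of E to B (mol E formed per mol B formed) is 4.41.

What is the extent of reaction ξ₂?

ξ₂ = 1.47 kmol

Conversion of A: A consumed = 0.216 × 66.8 = 14.43 kmol = 1ξ₁ + 1ξ₂.
Selectivity: 1ξ₁ / (2ξ₂) = 4.41 → ξ₁ = 8.82 ξ₂.
Substitute: (1·8.82 + 1) ξ₂ = 14.43 → ξ₂ = 1.469 kmol, ξ₁ = 12.96 kmol.
Outlet amounts (n = n₀ + Σ ν·ξ):
  A: 66.8 − 1(12.96) − 1(1.469) = 52.37
  D: 219 − 1(12.96) − 2(1.469) = 203.1
  E: 0 + 1(12.96) = 12.96
  B: 0 + 2(1.469) = 2.939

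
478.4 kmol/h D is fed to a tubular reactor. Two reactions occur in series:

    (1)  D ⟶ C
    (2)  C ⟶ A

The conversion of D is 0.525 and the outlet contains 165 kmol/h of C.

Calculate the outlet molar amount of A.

86.2 kmol/h

Conversion of D: D consumed = 1ξ₁ = 0.525 × 478.4 → ξ₁ = 251.2 kmol/h.
C balance: n_C = 0 + 1ξ₁ − 1ξ₂ = 165 → ξ₂ = (1·251.2 − 165)/1 = 86.16 kmol/h.
Outlet amounts (n = n₀ + Σ ν·ξ):
  D: 478.4 − 1(251.2) = 227.2
  C: 0 + 1(251.2) − 1(86.16) = 165
  A: 0 + 1(86.16) = 86.16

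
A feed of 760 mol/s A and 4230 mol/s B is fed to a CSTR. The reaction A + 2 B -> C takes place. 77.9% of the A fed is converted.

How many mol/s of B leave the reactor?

A reacted = 0.779 × 760 = 592 mol/s; ν_A = −1, so ξ = 592/1 = 592 mol/s.
Outlet amounts (n = n₀ + ν ξ):
  A: 760 − 1(592) = 168
  B: 4230 − 2(592) = 3046
  C: 0 + 1(592) = 592

3050 mol/s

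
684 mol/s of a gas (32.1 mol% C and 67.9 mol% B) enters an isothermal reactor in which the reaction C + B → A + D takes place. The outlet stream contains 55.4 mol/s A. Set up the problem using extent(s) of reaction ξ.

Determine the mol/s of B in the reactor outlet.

409 mol/s

For A: n = n₀ + 1ξ → 55.4 = 0 + 1ξ, giving ξ = 55.4 mol/s.
Outlet amounts (n = n₀ + ν ξ):
  C: 219.6 − 1(55.4) = 164.2
  B: 464.4 − 1(55.4) = 409
  A: 0 + 1(55.4) = 55.4
  D: 0 + 1(55.4) = 55.4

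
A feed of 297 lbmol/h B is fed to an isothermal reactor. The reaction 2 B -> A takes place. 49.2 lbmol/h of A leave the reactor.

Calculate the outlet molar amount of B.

For A: n = n₀ + 1ξ → 49.2 = 0 + 1ξ, giving ξ = 49.2 lbmol/h.
Outlet amounts (n = n₀ + ν ξ):
  B: 297 − 2(49.2) = 198.6
  A: 0 + 1(49.2) = 49.2

199 lbmol/h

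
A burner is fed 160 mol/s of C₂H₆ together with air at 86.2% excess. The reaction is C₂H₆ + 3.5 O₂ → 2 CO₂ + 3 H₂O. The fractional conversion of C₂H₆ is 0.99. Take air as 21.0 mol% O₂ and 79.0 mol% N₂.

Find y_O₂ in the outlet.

0.0938

Stoichiometric O₂ = 3.5 × 160 = 560 mol/s; O₂ fed = 560 × 1.862 = 1043 mol/s.
N₂ fed = 1043 × 79/21 = 3923 mol/s.
Fuel reacted = 0.99 × 160 → ξ = 158.4 mol/s.
Outlet (n = n₀ + ν ξ):
  C₂H₆: 160 − 1(158.4) = 1.6
  O₂: 1043 − 3.5(158.4) = 488.3
  N₂: 3923 (inert)
  CO₂: 0 + 2(158.4) = 316.8
  H₂O: 0 + 3(158.4) = 475.2
Total out = 5205 mol/s; y_O₂ = 488.3 / 5205 = 0.09383.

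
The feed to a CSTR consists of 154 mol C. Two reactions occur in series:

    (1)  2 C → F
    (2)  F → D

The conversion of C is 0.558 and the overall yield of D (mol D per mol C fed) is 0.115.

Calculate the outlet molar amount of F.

Conversion of C: C consumed = 2ξ₁ = 0.558 × 154 → ξ₁ = 42.97 mol.
Yield of D: 1ξ₂ / 154 = 0.115 → ξ₂ = 17.71 mol.
Outlet amounts (n = n₀ + Σ ν·ξ):
  C: 154 − 2(42.97) = 68.07
  F: 0 + 1(42.97) − 1(17.71) = 25.26
  D: 0 + 1(17.71) = 17.71

25.3 mol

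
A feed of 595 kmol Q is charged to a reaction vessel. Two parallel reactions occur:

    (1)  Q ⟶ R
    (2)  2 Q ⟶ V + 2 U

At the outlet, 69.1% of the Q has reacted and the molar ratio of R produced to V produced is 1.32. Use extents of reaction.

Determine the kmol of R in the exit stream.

Conversion of Q: Q consumed = 0.691 × 595 = 411.1 kmol = 1ξ₁ + 2ξ₂.
Selectivity: 1ξ₁ / (1ξ₂) = 1.32 → ξ₁ = 1.32 ξ₂.
Substitute: (1·1.32 + 2) ξ₂ = 411.1 → ξ₂ = 123.8 kmol, ξ₁ = 163.5 kmol.
Outlet amounts (n = n₀ + Σ ν·ξ):
  Q: 595 − 1(163.5) − 2(123.8) = 183.9
  R: 0 + 1(163.5) = 163.5
  V: 0 + 1(123.8) = 123.8
  U: 0 + 2(123.8) = 247.7

163 kmol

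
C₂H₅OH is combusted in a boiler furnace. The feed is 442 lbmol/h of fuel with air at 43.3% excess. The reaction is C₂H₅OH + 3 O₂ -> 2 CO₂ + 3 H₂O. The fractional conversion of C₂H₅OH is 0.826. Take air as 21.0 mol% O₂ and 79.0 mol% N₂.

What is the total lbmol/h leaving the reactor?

9860 lbmol/h

Stoichiometric O₂ = 3 × 442 = 1326 lbmol/h; O₂ fed = 1326 × 1.433 = 1900 lbmol/h.
N₂ fed = 1900 × 79/21 = 7148 lbmol/h.
Fuel reacted = 0.826 × 442 → ξ = 365.1 lbmol/h.
Outlet (n = n₀ + ν ξ):
  C₂H₅OH: 442 − 1(365.1) = 76.91
  O₂: 1900 − 3(365.1) = 804.9
  N₂: 7148 (inert)
  CO₂: 0 + 2(365.1) = 730.2
  H₂O: 0 + 3(365.1) = 1095
Total out = 76.91 + 804.9 + 7148 + 730.2 + 1095 = 9855 lbmol/h.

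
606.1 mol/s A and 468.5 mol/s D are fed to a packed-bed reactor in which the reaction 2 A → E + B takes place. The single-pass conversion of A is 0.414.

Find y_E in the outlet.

0.117

A reacted = 0.414 × 606.1 = 250.9 mol/s; ν_A = −2, so ξ = 250.9/2 = 125.5 mol/s.
Outlet amounts (n = n₀ + ν ξ):
  A: 606.1 − 2(125.5) = 355.2
  E: 0 + 1(125.5) = 125.5
  B: 0 + 1(125.5) = 125.5
  D: 468.5 (inert)
Total out = 1075 mol/s; y_E = 125.5 / 1075 = 0.1168.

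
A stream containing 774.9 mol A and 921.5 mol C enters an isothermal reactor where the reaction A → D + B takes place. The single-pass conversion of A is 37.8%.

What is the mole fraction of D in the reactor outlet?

0.147

A reacted = 0.378 × 774.9 = 292.9 mol; ν_A = −1, so ξ = 292.9/1 = 292.9 mol.
Outlet amounts (n = n₀ + ν ξ):
  A: 774.9 − 1(292.9) = 482
  D: 0 + 1(292.9) = 292.9
  B: 0 + 1(292.9) = 292.9
  C: 921.5 (inert)
Total out = 1989 mol; y_D = 292.9 / 1989 = 0.1472.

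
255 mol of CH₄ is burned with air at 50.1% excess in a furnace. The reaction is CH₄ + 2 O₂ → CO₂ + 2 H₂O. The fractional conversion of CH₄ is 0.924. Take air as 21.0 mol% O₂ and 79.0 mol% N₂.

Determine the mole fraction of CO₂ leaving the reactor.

Stoichiometric O₂ = 2 × 255 = 510 mol; O₂ fed = 510 × 1.501 = 765.5 mol.
N₂ fed = 765.5 × 79/21 = 2880 mol.
Fuel reacted = 0.924 × 255 → ξ = 235.6 mol.
Outlet (n = n₀ + ν ξ):
  CH₄: 255 − 1(235.6) = 19.38
  O₂: 765.5 − 2(235.6) = 294.3
  N₂: 2880 (inert)
  CO₂: 0 + 1(235.6) = 235.6
  H₂O: 0 + 2(235.6) = 471.2
Total out = 3900 mol; y_CO₂ = 235.6 / 3900 = 0.06041.

0.0604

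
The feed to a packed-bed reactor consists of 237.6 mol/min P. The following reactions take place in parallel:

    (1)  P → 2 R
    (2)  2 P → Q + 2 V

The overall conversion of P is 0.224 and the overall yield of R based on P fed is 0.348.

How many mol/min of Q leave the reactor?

Yield of R: 2ξ₁ / 237.6 = 0.348 → ξ₁ = 41.34 mol/min.
Conversion of P: 1ξ₁ + 2ξ₂ = 0.224 × 237.6 = 53.22 → ξ₂ = 5.94 mol/min.
Outlet amounts (n = n₀ + Σ ν·ξ):
  P: 237.6 − 1(41.34) − 2(5.94) = 184.4
  R: 0 + 2(41.34) = 82.68
  Q: 0 + 1(5.94) = 5.94
  V: 0 + 2(5.94) = 11.88

5.94 mol/min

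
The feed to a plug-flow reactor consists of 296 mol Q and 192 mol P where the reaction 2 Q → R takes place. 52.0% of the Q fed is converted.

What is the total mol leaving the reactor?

411 mol

Q reacted = 0.52 × 296 = 153.9 mol; ν_Q = −2, so ξ = 153.9/2 = 76.96 mol.
Outlet amounts (n = n₀ + ν ξ):
  Q: 296 − 2(76.96) = 142.1
  R: 0 + 1(76.96) = 76.96
  P: 192 (inert)
Total out = 142.1 + 76.96 + 192 = 411 mol.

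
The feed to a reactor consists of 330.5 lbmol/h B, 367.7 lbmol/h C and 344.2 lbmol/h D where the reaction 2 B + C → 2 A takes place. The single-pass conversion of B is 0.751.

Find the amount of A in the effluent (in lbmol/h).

B reacted = 0.751 × 330.5 = 248.2 lbmol/h; ν_B = −2, so ξ = 248.2/2 = 124.1 lbmol/h.
Outlet amounts (n = n₀ + ν ξ):
  B: 330.5 − 2(124.1) = 82.29
  C: 367.7 − 1(124.1) = 243.6
  A: 0 + 2(124.1) = 248.2
  D: 344.2 (inert)

248 lbmol/h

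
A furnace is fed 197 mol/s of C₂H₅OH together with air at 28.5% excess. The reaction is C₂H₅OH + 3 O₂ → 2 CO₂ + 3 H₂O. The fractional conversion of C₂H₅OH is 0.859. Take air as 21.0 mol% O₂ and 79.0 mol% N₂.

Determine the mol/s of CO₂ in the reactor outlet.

Stoichiometric O₂ = 3 × 197 = 591 mol/s; O₂ fed = 591 × 1.285 = 759.4 mol/s.
N₂ fed = 759.4 × 79/21 = 2857 mol/s.
Fuel reacted = 0.859 × 197 → ξ = 169.2 mol/s.
Outlet (n = n₀ + ν ξ):
  C₂H₅OH: 197 − 1(169.2) = 27.78
  O₂: 759.4 − 3(169.2) = 251.8
  N₂: 2857 (inert)
  CO₂: 0 + 2(169.2) = 338.4
  H₂O: 0 + 3(169.2) = 507.7

338 mol/s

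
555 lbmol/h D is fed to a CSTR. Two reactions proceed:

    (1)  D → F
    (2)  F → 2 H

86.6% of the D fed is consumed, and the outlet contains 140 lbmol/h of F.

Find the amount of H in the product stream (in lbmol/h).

Conversion of D: D consumed = 1ξ₁ = 0.866 × 555 → ξ₁ = 480.6 lbmol/h.
F balance: n_F = 0 + 1ξ₁ − 1ξ₂ = 140 → ξ₂ = (1·480.6 − 140)/1 = 340.6 lbmol/h.
Outlet amounts (n = n₀ + Σ ν·ξ):
  D: 555 − 1(480.6) = 74.37
  F: 0 + 1(480.6) − 1(340.6) = 140
  H: 0 + 2(340.6) = 681.3

681 lbmol/h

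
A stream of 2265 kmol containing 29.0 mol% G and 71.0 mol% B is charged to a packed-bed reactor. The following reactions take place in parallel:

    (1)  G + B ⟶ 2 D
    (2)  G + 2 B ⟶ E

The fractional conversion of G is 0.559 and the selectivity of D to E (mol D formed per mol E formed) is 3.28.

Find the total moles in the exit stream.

1990 kmol

Conversion of G: G consumed = 0.559 × 656.9 = 367.2 kmol = 1ξ₁ + 1ξ₂.
Selectivity: 2ξ₁ / (1ξ₂) = 3.28 → ξ₁ = 1.64 ξ₂.
Substitute: (1·1.64 + 1) ξ₂ = 367.2 → ξ₂ = 139.1 kmol, ξ₁ = 228.1 kmol.
Outlet amounts (n = n₀ + Σ ν·ξ):
  G: 656.9 − 1(228.1) − 1(139.1) = 289.7
  B: 1608 − 1(228.1) − 2(139.1) = 1102
  D: 0 + 2(228.1) = 456.2
  E: 0 + 1(139.1) = 139.1
Total out = 289.7 + 1102 + 456.2 + 139.1 = 1987 kmol.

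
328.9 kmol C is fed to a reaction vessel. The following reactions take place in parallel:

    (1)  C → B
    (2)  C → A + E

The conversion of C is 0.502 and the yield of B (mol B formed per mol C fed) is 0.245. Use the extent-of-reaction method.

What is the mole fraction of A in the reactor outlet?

Yield of B: 1ξ₁ / 328.9 = 0.245 → ξ₁ = 80.58 kmol.
Conversion of C: 1ξ₁ + 1ξ₂ = 0.502 × 328.9 = 165.1 → ξ₂ = 84.53 kmol.
Outlet amounts (n = n₀ + Σ ν·ξ):
  C: 328.9 − 1(80.58) − 1(84.53) = 163.8
  B: 0 + 1(80.58) = 80.58
  A: 0 + 1(84.53) = 84.53
  E: 0 + 1(84.53) = 84.53
Total out = 413.4 kmol; y_A = 84.53 / 413.4 = 0.2045.

0.204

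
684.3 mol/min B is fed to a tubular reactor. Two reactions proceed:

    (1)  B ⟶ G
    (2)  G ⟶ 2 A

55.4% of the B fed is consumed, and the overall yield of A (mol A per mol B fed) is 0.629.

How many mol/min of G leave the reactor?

Conversion of B: B consumed = 1ξ₁ = 0.554 × 684.3 → ξ₁ = 379.1 mol/min.
Yield of A: 2ξ₂ / 684.3 = 0.629 → ξ₂ = 215.2 mol/min.
Outlet amounts (n = n₀ + Σ ν·ξ):
  B: 684.3 − 1(379.1) = 305.2
  G: 0 + 1(379.1) − 1(215.2) = 163.9
  A: 0 + 2(215.2) = 430.4

164 mol/min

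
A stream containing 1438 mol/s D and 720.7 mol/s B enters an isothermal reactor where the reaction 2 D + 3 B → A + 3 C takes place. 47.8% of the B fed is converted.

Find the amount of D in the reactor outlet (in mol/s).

B reacted = 0.478 × 720.7 = 344.5 mol/s; ν_B = −3, so ξ = 344.5/3 = 114.8 mol/s.
Outlet amounts (n = n₀ + ν ξ):
  D: 1438 − 2(114.8) = 1208
  B: 720.7 − 3(114.8) = 376.2
  A: 0 + 1(114.8) = 114.8
  C: 0 + 3(114.8) = 344.5

1210 mol/s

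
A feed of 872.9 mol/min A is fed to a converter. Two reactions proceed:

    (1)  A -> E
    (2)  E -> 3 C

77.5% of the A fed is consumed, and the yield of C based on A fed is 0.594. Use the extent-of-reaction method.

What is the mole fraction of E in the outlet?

Conversion of A: A consumed = 1ξ₁ = 0.775 × 872.9 → ξ₁ = 676.5 mol/min.
Yield of C: 3ξ₂ / 872.9 = 0.594 → ξ₂ = 172.8 mol/min.
Outlet amounts (n = n₀ + Σ ν·ξ):
  A: 872.9 − 1(676.5) = 196.4
  E: 0 + 1(676.5) − 1(172.8) = 503.7
  C: 0 + 3(172.8) = 518.5
Total out = 1219 mol/min; y_E = 503.7 / 1219 = 0.4133.

0.413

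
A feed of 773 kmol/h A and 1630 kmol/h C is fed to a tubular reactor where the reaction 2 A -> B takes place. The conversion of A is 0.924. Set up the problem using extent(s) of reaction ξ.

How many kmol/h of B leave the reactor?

A reacted = 0.924 × 773 = 714.3 kmol/h; ν_A = −2, so ξ = 714.3/2 = 357.1 kmol/h.
Outlet amounts (n = n₀ + ν ξ):
  A: 773 − 2(357.1) = 58.75
  B: 0 + 1(357.1) = 357.1
  C: 1630 (inert)

357 kmol/h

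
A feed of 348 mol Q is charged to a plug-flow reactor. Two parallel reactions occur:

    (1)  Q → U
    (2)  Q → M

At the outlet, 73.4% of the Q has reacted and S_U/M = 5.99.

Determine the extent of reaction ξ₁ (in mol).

Conversion of Q: Q consumed = 0.734 × 348 = 255.4 mol = 1ξ₁ + 1ξ₂.
Selectivity: 1ξ₁ / (1ξ₂) = 5.99 → ξ₁ = 5.99 ξ₂.
Substitute: (1·5.99 + 1) ξ₂ = 255.4 → ξ₂ = 36.54 mol, ξ₁ = 218.9 mol.
Outlet amounts (n = n₀ + Σ ν·ξ):
  Q: 348 − 1(218.9) − 1(36.54) = 92.57
  U: 0 + 1(218.9) = 218.9
  M: 0 + 1(36.54) = 36.54

ξ₁ = 219 mol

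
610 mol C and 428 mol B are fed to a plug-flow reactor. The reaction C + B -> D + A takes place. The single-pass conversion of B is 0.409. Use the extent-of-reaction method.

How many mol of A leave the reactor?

175 mol

B reacted = 0.409 × 428 = 175.1 mol; ν_B = −1, so ξ = 175.1/1 = 175.1 mol.
Outlet amounts (n = n₀ + ν ξ):
  C: 610 − 1(175.1) = 434.9
  B: 428 − 1(175.1) = 252.9
  D: 0 + 1(175.1) = 175.1
  A: 0 + 1(175.1) = 175.1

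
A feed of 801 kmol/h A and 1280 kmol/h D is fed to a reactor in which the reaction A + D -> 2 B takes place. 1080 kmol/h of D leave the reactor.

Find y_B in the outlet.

0.192

For D: n = n₀ − 1ξ → 1080 = 1280 − 1ξ, giving ξ = 200 kmol/h.
Outlet amounts (n = n₀ + ν ξ):
  A: 801 − 1(200) = 601
  D: 1280 − 1(200) = 1080
  B: 0 + 2(200) = 400
Total out = 2081 kmol/h; y_B = 400 / 2081 = 0.1922.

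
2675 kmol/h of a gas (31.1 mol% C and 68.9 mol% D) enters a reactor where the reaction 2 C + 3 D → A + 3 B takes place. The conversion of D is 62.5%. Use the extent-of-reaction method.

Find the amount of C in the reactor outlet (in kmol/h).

64 kmol/h

D reacted = 0.625 × 1843 = 1152 kmol/h; ν_D = −3, so ξ = 1152/3 = 384 kmol/h.
Outlet amounts (n = n₀ + ν ξ):
  C: 831.9 − 2(384) = 63.98
  D: 1843 − 3(384) = 691.2
  A: 0 + 1(384) = 384
  B: 0 + 3(384) = 1152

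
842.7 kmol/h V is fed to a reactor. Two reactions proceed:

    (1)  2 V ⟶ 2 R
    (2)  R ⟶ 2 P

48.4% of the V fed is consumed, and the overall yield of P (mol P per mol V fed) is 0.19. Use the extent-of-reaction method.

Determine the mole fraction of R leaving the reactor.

0.355

Conversion of V: V consumed = 2ξ₁ = 0.484 × 842.7 → ξ₁ = 203.9 kmol/h.
Yield of P: 2ξ₂ / 842.7 = 0.19 → ξ₂ = 80.06 kmol/h.
Outlet amounts (n = n₀ + Σ ν·ξ):
  V: 842.7 − 2(203.9) = 434.8
  R: 0 + 2(203.9) − 1(80.06) = 327.8
  P: 0 + 2(80.06) = 160.1
Total out = 922.8 kmol/h; y_R = 327.8 / 922.8 = 0.3553.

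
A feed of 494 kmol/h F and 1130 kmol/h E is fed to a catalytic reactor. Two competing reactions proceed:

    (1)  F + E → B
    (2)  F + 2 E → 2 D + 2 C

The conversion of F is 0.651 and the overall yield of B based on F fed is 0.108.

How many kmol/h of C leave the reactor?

536 kmol/h

Yield of B: 1ξ₁ / 494 = 0.108 → ξ₁ = 53.35 kmol/h.
Conversion of F: 1ξ₁ + 1ξ₂ = 0.651 × 494 = 321.6 → ξ₂ = 268.2 kmol/h.
Outlet amounts (n = n₀ + Σ ν·ξ):
  F: 494 − 1(53.35) − 1(268.2) = 172.4
  E: 1130 − 1(53.35) − 2(268.2) = 540.2
  B: 0 + 1(53.35) = 53.35
  D: 0 + 2(268.2) = 536.5
  C: 0 + 2(268.2) = 536.5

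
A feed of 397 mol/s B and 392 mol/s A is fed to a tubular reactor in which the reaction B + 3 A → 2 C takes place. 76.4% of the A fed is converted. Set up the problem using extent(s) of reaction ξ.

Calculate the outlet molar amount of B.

297 mol/s

A reacted = 0.764 × 392 = 299.5 mol/s; ν_A = −3, so ξ = 299.5/3 = 99.83 mol/s.
Outlet amounts (n = n₀ + ν ξ):
  B: 397 − 1(99.83) = 297.2
  A: 392 − 3(99.83) = 92.51
  C: 0 + 2(99.83) = 199.7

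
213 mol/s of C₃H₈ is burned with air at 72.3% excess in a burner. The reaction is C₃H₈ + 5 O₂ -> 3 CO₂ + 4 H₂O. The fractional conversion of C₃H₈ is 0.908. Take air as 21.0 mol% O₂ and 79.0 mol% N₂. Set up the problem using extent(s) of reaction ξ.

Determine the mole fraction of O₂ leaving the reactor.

0.0949

Stoichiometric O₂ = 5 × 213 = 1065 mol/s; O₂ fed = 1065 × 1.723 = 1835 mol/s.
N₂ fed = 1835 × 79/21 = 6903 mol/s.
Fuel reacted = 0.908 × 213 → ξ = 193.4 mol/s.
Outlet (n = n₀ + ν ξ):
  C₃H₈: 213 − 1(193.4) = 19.6
  O₂: 1835 − 5(193.4) = 868
  N₂: 6903 (inert)
  CO₂: 0 + 3(193.4) = 580.2
  H₂O: 0 + 4(193.4) = 773.6
Total out = 9144 mol/s; y_O₂ = 868 / 9144 = 0.09492.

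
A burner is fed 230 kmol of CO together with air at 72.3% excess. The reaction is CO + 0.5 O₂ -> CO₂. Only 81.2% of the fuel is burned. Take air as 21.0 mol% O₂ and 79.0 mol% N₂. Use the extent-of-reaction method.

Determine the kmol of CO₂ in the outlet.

187 kmol

Stoichiometric O₂ = 0.5 × 230 = 115 kmol; O₂ fed = 115 × 1.723 = 198.1 kmol.
N₂ fed = 198.1 × 79/21 = 745.4 kmol.
Fuel reacted = 0.812 × 230 → ξ = 186.8 kmol.
Outlet (n = n₀ + ν ξ):
  CO: 230 − 1(186.8) = 43.24
  O₂: 198.1 − 0.5(186.8) = 104.8
  N₂: 745.4 (inert)
  CO₂: 0 + 1(186.8) = 186.8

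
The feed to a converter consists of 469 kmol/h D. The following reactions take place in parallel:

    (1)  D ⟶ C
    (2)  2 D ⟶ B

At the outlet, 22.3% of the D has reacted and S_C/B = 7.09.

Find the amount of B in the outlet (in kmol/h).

11.5 kmol/h

Conversion of D: D consumed = 0.223 × 469 = 104.6 kmol/h = 1ξ₁ + 2ξ₂.
Selectivity: 1ξ₁ / (1ξ₂) = 7.09 → ξ₁ = 7.09 ξ₂.
Substitute: (1·7.09 + 2) ξ₂ = 104.6 → ξ₂ = 11.51 kmol/h, ξ₁ = 81.58 kmol/h.
Outlet amounts (n = n₀ + Σ ν·ξ):
  D: 469 − 1(81.58) − 2(11.51) = 364.4
  C: 0 + 1(81.58) = 81.58
  B: 0 + 1(11.51) = 11.51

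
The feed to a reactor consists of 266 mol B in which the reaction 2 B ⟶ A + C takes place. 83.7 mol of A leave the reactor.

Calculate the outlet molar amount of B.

98.6 mol

For A: n = n₀ + 1ξ → 83.7 = 0 + 1ξ, giving ξ = 83.7 mol.
Outlet amounts (n = n₀ + ν ξ):
  B: 266 − 2(83.7) = 98.6
  A: 0 + 1(83.7) = 83.7
  C: 0 + 1(83.7) = 83.7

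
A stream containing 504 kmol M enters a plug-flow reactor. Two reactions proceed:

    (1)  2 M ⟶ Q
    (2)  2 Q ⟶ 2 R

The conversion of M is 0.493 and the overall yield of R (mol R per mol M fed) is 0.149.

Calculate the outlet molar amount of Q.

Conversion of M: M consumed = 2ξ₁ = 0.493 × 504 → ξ₁ = 124.2 kmol.
Yield of R: 2ξ₂ / 504 = 0.149 → ξ₂ = 37.55 kmol.
Outlet amounts (n = n₀ + Σ ν·ξ):
  M: 504 − 2(124.2) = 255.5
  Q: 0 + 1(124.2) − 2(37.55) = 49.14
  R: 0 + 2(37.55) = 75.1

49.1 kmol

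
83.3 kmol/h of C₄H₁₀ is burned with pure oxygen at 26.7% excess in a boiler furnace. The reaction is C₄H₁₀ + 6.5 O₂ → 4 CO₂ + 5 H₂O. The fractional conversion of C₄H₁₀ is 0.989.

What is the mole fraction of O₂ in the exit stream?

0.169

Stoichiometric O₂ = 6.5 × 83.3 = 541.4 kmol/h; O₂ fed = 541.4 × 1.267 = 686 kmol/h.
Fuel reacted = 0.989 × 83.3 → ξ = 82.38 kmol/h.
Outlet (n = n₀ + ν ξ):
  C₄H₁₀: 83.3 − 1(82.38) = 0.9163
  O₂: 686 − 6.5(82.38) = 150.5
  CO₂: 0 + 4(82.38) = 329.5
  H₂O: 0 + 5(82.38) = 411.9
Total out = 892.9 kmol/h; y_O₂ = 150.5 / 892.9 = 0.1686.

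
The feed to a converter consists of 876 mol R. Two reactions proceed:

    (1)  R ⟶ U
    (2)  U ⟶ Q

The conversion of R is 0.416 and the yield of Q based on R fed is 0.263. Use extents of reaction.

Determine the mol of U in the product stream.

134 mol

Conversion of R: R consumed = 1ξ₁ = 0.416 × 876 → ξ₁ = 364.4 mol.
Yield of Q: 1ξ₂ / 876 = 0.263 → ξ₂ = 230.4 mol.
Outlet amounts (n = n₀ + Σ ν·ξ):
  R: 876 − 1(364.4) = 511.6
  U: 0 + 1(364.4) − 1(230.4) = 134
  Q: 0 + 1(230.4) = 230.4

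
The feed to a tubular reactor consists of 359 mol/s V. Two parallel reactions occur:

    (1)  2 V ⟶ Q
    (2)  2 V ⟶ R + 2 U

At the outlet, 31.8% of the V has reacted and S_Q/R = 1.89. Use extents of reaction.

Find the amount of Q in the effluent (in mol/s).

37.3 mol/s

Conversion of V: V consumed = 0.318 × 359 = 114.2 mol/s = 2ξ₁ + 2ξ₂.
Selectivity: 1ξ₁ / (1ξ₂) = 1.89 → ξ₁ = 1.89 ξ₂.
Substitute: (2·1.89 + 2) ξ₂ = 114.2 → ξ₂ = 19.75 mol/s, ξ₁ = 37.33 mol/s.
Outlet amounts (n = n₀ + Σ ν·ξ):
  V: 359 − 2(37.33) − 2(19.75) = 244.8
  Q: 0 + 1(37.33) = 37.33
  R: 0 + 1(19.75) = 19.75
  U: 0 + 2(19.75) = 39.5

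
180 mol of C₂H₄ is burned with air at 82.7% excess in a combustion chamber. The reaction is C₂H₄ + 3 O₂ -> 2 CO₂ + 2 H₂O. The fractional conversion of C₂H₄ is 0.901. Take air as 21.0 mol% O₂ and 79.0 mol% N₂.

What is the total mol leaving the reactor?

4880 mol

Stoichiometric O₂ = 3 × 180 = 540 mol; O₂ fed = 540 × 1.827 = 986.6 mol.
N₂ fed = 986.6 × 79/21 = 3711 mol.
Fuel reacted = 0.901 × 180 → ξ = 162.2 mol.
Outlet (n = n₀ + ν ξ):
  C₂H₄: 180 − 1(162.2) = 17.82
  O₂: 986.6 − 3(162.2) = 500
  N₂: 3711 (inert)
  CO₂: 0 + 2(162.2) = 324.4
  H₂O: 0 + 2(162.2) = 324.4
Total out = 17.82 + 500 + 3711 + 324.4 + 324.4 = 4878 mol.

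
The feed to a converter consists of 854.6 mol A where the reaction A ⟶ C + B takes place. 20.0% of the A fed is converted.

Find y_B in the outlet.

0.167

A reacted = 0.2 × 854.6 = 170.9 mol; ν_A = −1, so ξ = 170.9/1 = 170.9 mol.
Outlet amounts (n = n₀ + ν ξ):
  A: 854.6 − 1(170.9) = 683.7
  C: 0 + 1(170.9) = 170.9
  B: 0 + 1(170.9) = 170.9
Total out = 1026 mol; y_B = 170.9 / 1026 = 0.1667.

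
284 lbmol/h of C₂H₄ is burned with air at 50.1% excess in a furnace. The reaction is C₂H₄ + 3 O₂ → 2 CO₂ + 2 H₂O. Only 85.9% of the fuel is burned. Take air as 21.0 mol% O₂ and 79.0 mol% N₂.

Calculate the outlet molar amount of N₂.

Stoichiometric O₂ = 3 × 284 = 852 lbmol/h; O₂ fed = 852 × 1.501 = 1279 lbmol/h.
N₂ fed = 1279 × 79/21 = 4811 lbmol/h.
Fuel reacted = 0.859 × 284 → ξ = 244 lbmol/h.
Outlet (n = n₀ + ν ξ):
  C₂H₄: 284 − 1(244) = 40.04
  O₂: 1279 − 3(244) = 547
  N₂: 4811 (inert)
  CO₂: 0 + 2(244) = 487.9
  H₂O: 0 + 2(244) = 487.9

4810 lbmol/h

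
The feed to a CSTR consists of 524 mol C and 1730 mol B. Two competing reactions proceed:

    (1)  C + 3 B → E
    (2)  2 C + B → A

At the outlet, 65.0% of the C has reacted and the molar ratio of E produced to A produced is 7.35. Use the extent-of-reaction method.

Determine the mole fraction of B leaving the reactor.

0.646

Conversion of C: C consumed = 0.65 × 524 = 340.6 mol = 1ξ₁ + 2ξ₂.
Selectivity: 1ξ₁ / (1ξ₂) = 7.35 → ξ₁ = 7.35 ξ₂.
Substitute: (1·7.35 + 2) ξ₂ = 340.6 → ξ₂ = 36.43 mol, ξ₁ = 267.7 mol.
Outlet amounts (n = n₀ + Σ ν·ξ):
  C: 524 − 1(267.7) − 2(36.43) = 183.4
  B: 1730 − 3(267.7) − 1(36.43) = 890.3
  E: 0 + 1(267.7) = 267.7
  A: 0 + 1(36.43) = 36.43
Total out = 1378 mol; y_B = 890.3 / 1378 = 0.6462.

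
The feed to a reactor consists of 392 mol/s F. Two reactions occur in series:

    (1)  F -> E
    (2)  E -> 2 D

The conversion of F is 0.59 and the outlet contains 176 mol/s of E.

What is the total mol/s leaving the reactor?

447 mol/s

Conversion of F: F consumed = 1ξ₁ = 0.59 × 392 → ξ₁ = 231.3 mol/s.
E balance: n_E = 0 + 1ξ₁ − 1ξ₂ = 176 → ξ₂ = (1·231.3 − 176)/1 = 55.28 mol/s.
Outlet amounts (n = n₀ + Σ ν·ξ):
  F: 392 − 1(231.3) = 160.7
  E: 0 + 1(231.3) − 1(55.28) = 176
  D: 0 + 2(55.28) = 110.6
Total out = 160.7 + 176 + 110.6 = 447.3 mol/s.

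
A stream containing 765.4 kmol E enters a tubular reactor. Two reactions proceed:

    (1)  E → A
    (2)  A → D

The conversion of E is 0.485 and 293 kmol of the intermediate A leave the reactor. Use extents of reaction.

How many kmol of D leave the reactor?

78.2 kmol

Conversion of E: E consumed = 1ξ₁ = 0.485 × 765.4 → ξ₁ = 371.2 kmol.
A balance: n_A = 0 + 1ξ₁ − 1ξ₂ = 293 → ξ₂ = (1·371.2 − 293)/1 = 78.22 kmol.
Outlet amounts (n = n₀ + Σ ν·ξ):
  E: 765.4 − 1(371.2) = 394.2
  A: 0 + 1(371.2) − 1(78.22) = 293
  D: 0 + 1(78.22) = 78.22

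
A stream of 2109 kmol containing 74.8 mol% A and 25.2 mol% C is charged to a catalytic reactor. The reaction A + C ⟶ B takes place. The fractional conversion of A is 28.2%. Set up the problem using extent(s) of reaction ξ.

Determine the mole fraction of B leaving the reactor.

0.267

A reacted = 0.282 × 1578 = 444.9 kmol; ν_A = −1, so ξ = 444.9/1 = 444.9 kmol.
Outlet amounts (n = n₀ + ν ξ):
  A: 1578 − 1(444.9) = 1133
  C: 531.5 − 1(444.9) = 86.6
  B: 0 + 1(444.9) = 444.9
Total out = 1664 kmol; y_B = 444.9 / 1664 = 0.2673.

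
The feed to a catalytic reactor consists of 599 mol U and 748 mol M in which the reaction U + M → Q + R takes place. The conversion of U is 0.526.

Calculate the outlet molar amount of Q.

U reacted = 0.526 × 599 = 315.1 mol; ν_U = −1, so ξ = 315.1/1 = 315.1 mol.
Outlet amounts (n = n₀ + ν ξ):
  U: 599 − 1(315.1) = 283.9
  M: 748 − 1(315.1) = 432.9
  Q: 0 + 1(315.1) = 315.1
  R: 0 + 1(315.1) = 315.1

315 mol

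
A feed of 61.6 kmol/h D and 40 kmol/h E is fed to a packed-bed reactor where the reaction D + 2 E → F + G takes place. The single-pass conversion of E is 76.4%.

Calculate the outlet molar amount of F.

15.3 kmol/h

E reacted = 0.764 × 40 = 30.56 kmol/h; ν_E = −2, so ξ = 30.56/2 = 15.28 kmol/h.
Outlet amounts (n = n₀ + ν ξ):
  D: 61.6 − 1(15.28) = 46.32
  E: 40 − 2(15.28) = 9.44
  F: 0 + 1(15.28) = 15.28
  G: 0 + 1(15.28) = 15.28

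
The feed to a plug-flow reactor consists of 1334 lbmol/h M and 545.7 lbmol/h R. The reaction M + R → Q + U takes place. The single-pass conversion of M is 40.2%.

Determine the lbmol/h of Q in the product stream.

M reacted = 0.402 × 1334 = 536.3 lbmol/h; ν_M = −1, so ξ = 536.3/1 = 536.3 lbmol/h.
Outlet amounts (n = n₀ + ν ξ):
  M: 1334 − 1(536.3) = 797.7
  R: 545.7 − 1(536.3) = 9.432
  Q: 0 + 1(536.3) = 536.3
  U: 0 + 1(536.3) = 536.3

536 lbmol/h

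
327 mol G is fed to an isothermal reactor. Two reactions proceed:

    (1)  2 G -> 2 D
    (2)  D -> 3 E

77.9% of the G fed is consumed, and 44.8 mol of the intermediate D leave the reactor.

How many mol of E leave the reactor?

630 mol

Conversion of G: G consumed = 2ξ₁ = 0.779 × 327 → ξ₁ = 127.4 mol.
D balance: n_D = 0 + 2ξ₁ − 1ξ₂ = 44.8 → ξ₂ = (2·127.4 − 44.8)/1 = 209.9 mol.
Outlet amounts (n = n₀ + Σ ν·ξ):
  G: 327 − 2(127.4) = 72.27
  D: 0 + 2(127.4) − 1(209.9) = 44.8
  E: 0 + 3(209.9) = 629.8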